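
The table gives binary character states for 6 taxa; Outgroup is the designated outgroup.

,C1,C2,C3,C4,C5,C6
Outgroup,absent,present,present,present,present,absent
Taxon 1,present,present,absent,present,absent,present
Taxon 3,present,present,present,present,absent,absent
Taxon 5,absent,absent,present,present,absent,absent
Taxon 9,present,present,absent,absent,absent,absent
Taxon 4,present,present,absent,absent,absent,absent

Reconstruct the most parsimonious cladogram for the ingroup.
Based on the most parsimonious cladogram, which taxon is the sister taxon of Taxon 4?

Character polarity is set by the outgroup: the derived state is whichever differs from the outgroup's state, so for C2, C3, C4, C5 the derived state is 'absent', and for the remaining characters it is 'present'.
C1 (derived state 'present') is shared by Taxon 1, Taxon 3, Taxon 4, and Taxon 9 — a synapomorphy uniting that clade.
C2: derived state 'absent' in Taxon 5 only — an autapomorphy, so it tells us nothing about relationships among taxa.
C3 (derived state 'absent') is shared by Taxon 1, Taxon 4, and Taxon 9 — a synapomorphy uniting that clade.
C4 (derived state 'absent') is shared by Taxon 4 and Taxon 9 — a synapomorphy uniting that clade.
All ingroup taxa share the derived state 'absent' for C5; it defines the ingroup but does not resolve relationships within it.
C6: derived state 'present' in Taxon 1 only — an autapomorphy, so it tells us nothing about relationships among taxa.
Most parsimonious ingroup topology: (((Taxon 1,(Taxon 9,Taxon 4)),Taxon 3),Taxon 5).
Taxon 4 and Taxon 9 form a cherry on this tree, so they are sister taxa.

Taxon 9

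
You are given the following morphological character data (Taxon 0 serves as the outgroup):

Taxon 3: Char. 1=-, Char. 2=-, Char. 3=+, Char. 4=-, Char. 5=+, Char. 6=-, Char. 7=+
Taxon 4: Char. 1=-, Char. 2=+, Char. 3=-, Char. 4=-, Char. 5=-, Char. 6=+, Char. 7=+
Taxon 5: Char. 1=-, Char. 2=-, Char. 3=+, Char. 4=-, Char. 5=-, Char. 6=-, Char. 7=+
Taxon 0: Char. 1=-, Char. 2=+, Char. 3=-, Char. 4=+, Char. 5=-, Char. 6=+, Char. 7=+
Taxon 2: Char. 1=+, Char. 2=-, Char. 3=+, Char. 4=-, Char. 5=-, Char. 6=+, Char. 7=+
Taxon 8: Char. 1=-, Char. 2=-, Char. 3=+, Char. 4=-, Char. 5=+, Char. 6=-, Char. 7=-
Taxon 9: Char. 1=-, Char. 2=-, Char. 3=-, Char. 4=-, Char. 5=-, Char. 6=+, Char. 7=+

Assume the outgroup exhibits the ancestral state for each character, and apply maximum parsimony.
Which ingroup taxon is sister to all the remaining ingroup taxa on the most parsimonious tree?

Character polarity is set by the outgroup: the derived state is whichever differs from the outgroup's state, so for Char. 2, Char. 4, Char. 6, Char. 7 the derived state is '-', and for the remaining characters it is '+'.
Char. 1 (derived state '+') is unique to Taxon 2 (autapomorphy; uninformative for grouping).
Char. 2 (derived state '-') is shared by Taxon 2, Taxon 3, Taxon 5, Taxon 8, and Taxon 9 — a synapomorphy uniting that clade.
Char. 3 (derived state '+') is shared by Taxon 2, Taxon 3, Taxon 5, and Taxon 8 — a synapomorphy uniting that clade.
All ingroup taxa share the derived state '-' for Char. 4; it defines the ingroup but does not resolve relationships within it.
Only Taxon 3 and Taxon 8 show the derived state '+' for Char. 5, supporting them as a clade.
Only Taxon 3, Taxon 5, and Taxon 8 show the derived state '-' for Char. 6, supporting them as a clade.
Char. 7: derived state '-' in Taxon 8 only — an autapomorphy, so it tells us nothing about relationships among taxa.
Most parsimonious ingroup topology: ((((Taxon 5,(Taxon 3,Taxon 8)),Taxon 2),Taxon 9),Taxon 4).
Taxon 4 is sister to the clade containing all other ingroup taxa, so it is the earliest-diverging (most basal) ingroup lineage.

Taxon 4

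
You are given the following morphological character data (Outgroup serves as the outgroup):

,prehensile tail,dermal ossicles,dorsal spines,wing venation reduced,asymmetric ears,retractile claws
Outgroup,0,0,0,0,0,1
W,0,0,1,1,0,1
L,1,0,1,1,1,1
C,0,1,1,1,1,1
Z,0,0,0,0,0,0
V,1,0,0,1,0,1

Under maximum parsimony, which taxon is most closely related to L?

C

Character polarity is set by the outgroup: the derived state is whichever differs from the outgroup's state, so for retractile claws the derived state is '0', and for the remaining characters it is '1'.
prehensile tail (state '1') occurs in L and V but conflicts with the nesting implied by the other characters — most parsimoniously interpreted as homoplasy.
dermal ossicles: derived state '1' in C only — an autapomorphy, so it tells us nothing about relationships among taxa.
dorsal spines: derived state '1' in C, L, and W only — synapomorphy for {C, L, W}.
wing venation reduced: derived state '1' in C, L, V, and W only — synapomorphy for {C, L, V, W}.
asymmetric ears: derived state '1' in C and L only — synapomorphy for {C, L}.
retractile claws: derived state '0' in Z only — an autapomorphy, so it tells us nothing about relationships among taxa.
Most parsimonious ingroup topology: (((W,(L,C)),V),Z).
L and C form a cherry on this tree, so they are sister taxa.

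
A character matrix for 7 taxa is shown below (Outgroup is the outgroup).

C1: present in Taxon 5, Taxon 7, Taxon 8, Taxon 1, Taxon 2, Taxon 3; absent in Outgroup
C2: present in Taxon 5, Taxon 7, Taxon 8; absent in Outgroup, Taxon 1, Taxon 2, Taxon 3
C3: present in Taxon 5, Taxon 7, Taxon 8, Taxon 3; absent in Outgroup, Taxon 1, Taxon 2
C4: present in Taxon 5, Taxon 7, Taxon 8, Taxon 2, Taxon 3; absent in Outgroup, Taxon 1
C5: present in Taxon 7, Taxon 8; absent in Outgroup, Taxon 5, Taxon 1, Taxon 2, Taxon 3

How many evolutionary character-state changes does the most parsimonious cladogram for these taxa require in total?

The outgroup has state 'absent' for every character, so 'present' is the derived state throughout.
C1 (derived state 'present') is shared by all ingroup taxa — unites the whole ingroup.
C2 (derived state 'present') is shared by Taxon 5, Taxon 7, and Taxon 8 — a synapomorphy uniting that clade.
C3 (derived state 'present') is shared by Taxon 3, Taxon 5, Taxon 7, and Taxon 8 — a synapomorphy uniting that clade.
C4 (derived state 'present') is shared by Taxon 2, Taxon 3, Taxon 5, Taxon 7, and Taxon 8 — a synapomorphy uniting that clade.
C5: derived state 'present' in Taxon 7 and Taxon 8 only — synapomorphy for {Taxon 7, Taxon 8}.
Most parsimonious ingroup topology: ((((Taxon 5,(Taxon 7,Taxon 8)),Taxon 3),Taxon 2),Taxon 1).
Changes per character on this tree: C1: 1; C2: 1; C3: 1; C4: 1; C5: 1.
Total = 5.

5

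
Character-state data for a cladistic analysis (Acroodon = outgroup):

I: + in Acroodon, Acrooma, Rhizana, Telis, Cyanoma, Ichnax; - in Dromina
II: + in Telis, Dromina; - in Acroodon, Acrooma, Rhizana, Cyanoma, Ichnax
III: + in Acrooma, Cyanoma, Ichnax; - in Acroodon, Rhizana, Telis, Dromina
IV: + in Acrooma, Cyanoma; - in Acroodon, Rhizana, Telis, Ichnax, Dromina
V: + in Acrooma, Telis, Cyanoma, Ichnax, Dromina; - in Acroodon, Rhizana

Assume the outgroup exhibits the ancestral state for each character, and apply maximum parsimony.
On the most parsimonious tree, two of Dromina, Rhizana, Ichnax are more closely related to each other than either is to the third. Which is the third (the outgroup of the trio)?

Character polarity is set by the outgroup: the derived state is whichever differs from the outgroup's state, so for I the derived state is '-', and for the remaining characters it is '+'.
I (derived state '-') is unique to Dromina (autapomorphy; uninformative for grouping).
II (derived state '+') is shared by Dromina and Telis — a synapomorphy uniting that clade.
III: derived state '+' in Acrooma, Cyanoma, and Ichnax only — synapomorphy for {Acrooma, Cyanoma, Ichnax}.
IV (derived state '+') is shared by Acrooma and Cyanoma — a synapomorphy uniting that clade.
V: derived state '+' in Acrooma, Cyanoma, Dromina, Ichnax, and Telis only — synapomorphy for {Acrooma, Cyanoma, Dromina, Ichnax, Telis}.
Most parsimonious ingroup topology: ((((Acrooma,Cyanoma),Ichnax),(Telis,Dromina)),Rhizana).
Dromina and Ichnax share a more recent common ancestor with each other than either does with Rhizana, so Rhizana is the least closely related of the three.

Rhizana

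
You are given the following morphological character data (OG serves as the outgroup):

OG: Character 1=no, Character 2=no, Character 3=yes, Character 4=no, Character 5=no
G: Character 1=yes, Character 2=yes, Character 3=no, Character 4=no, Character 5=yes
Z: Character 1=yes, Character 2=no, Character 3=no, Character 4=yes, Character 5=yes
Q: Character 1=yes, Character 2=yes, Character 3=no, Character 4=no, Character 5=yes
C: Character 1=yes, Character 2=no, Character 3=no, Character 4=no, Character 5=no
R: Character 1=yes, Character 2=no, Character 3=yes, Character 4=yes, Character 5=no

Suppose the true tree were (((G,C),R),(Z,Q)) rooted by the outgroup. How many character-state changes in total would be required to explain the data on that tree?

Map each character onto (((G,C),R),(Z,Q)) (rooted by OG) and count the minimum state changes it requires (Fitch parsimony):
Character 1: 1; Character 2: 2; Character 3: 2; Character 4: 2; Character 5: 2.
Total tree length = 9.

9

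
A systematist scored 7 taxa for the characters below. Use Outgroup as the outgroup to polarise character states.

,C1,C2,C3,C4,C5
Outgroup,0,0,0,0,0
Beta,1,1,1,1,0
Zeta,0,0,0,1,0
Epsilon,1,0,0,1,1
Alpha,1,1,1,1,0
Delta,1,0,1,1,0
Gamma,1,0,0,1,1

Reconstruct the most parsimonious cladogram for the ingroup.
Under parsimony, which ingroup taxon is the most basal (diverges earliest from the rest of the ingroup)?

The outgroup has state '0' for every character, so '1' is the derived state throughout.
C1 (derived state '1') is shared by Alpha, Beta, Delta, Epsilon, and Gamma — a synapomorphy uniting that clade.
C2 (derived state '1') is shared by Alpha and Beta — a synapomorphy uniting that clade.
C3: derived state '1' in Alpha, Beta, and Delta only — synapomorphy for {Alpha, Beta, Delta}.
C4 (derived state '1') is shared by all ingroup taxa — unites the whole ingroup.
C5 (derived state '1') is shared by Epsilon and Gamma — a synapomorphy uniting that clade.
Most parsimonious ingroup topology: ((((Beta,Alpha),Delta),(Epsilon,Gamma)),Zeta).
Zeta is sister to the clade containing all other ingroup taxa, so it is the earliest-diverging (most basal) ingroup lineage.

Zeta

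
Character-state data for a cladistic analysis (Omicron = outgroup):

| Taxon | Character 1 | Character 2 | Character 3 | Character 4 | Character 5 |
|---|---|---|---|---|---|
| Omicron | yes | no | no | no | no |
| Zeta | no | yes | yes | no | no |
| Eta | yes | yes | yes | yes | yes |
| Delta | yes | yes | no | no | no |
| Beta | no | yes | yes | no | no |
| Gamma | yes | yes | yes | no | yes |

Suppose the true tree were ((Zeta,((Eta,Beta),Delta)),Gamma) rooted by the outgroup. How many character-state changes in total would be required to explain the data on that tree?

Map each character onto ((Zeta,((Eta,Beta),Delta)),Gamma) (rooted by Omicron) and count the minimum state changes it requires (Fitch parsimony):
Character 1: 2; Character 2: 1; Character 3: 2; Character 4: 1; Character 5: 2.
Total tree length = 8.

8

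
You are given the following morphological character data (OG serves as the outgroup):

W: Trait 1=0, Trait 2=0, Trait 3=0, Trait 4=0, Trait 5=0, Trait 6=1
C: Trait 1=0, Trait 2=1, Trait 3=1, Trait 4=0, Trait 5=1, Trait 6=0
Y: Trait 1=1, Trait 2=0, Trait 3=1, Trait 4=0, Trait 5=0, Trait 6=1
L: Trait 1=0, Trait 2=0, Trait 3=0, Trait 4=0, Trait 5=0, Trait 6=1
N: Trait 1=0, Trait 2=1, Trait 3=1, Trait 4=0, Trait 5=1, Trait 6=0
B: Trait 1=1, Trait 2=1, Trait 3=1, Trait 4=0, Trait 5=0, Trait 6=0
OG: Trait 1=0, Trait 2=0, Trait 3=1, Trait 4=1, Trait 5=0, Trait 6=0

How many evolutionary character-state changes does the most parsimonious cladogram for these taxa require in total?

Character polarity is set by the outgroup: the derived state is whichever differs from the outgroup's state, so for Trait 3, Trait 4 the derived state is '0', and for the remaining characters it is '1'.
Trait 1 groups B and Y, which is incompatible with the clades supported by the remaining characters; treating it as convergent (homoplasy) costs fewer steps than any alternative tree.
Trait 2: derived state '1' in B, C, and N only — synapomorphy for {B, C, N}.
Trait 3 (derived state '0') is shared by L and W — a synapomorphy uniting that clade.
All ingroup taxa share the derived state '0' for Trait 4; it defines the ingroup but does not resolve relationships within it.
Only C and N show the derived state '1' for Trait 5, supporting them as a clade.
Only L, W, and Y show the derived state '1' for Trait 6, supporting them as a clade.
Most parsimonious ingroup topology: (((N,C),B),((W,L),Y)).
Changes per character on this tree: Trait 1: 2; Trait 2: 1; Trait 3: 1; Trait 4: 1; Trait 5: 1; Trait 6: 1.
Total = 7.

7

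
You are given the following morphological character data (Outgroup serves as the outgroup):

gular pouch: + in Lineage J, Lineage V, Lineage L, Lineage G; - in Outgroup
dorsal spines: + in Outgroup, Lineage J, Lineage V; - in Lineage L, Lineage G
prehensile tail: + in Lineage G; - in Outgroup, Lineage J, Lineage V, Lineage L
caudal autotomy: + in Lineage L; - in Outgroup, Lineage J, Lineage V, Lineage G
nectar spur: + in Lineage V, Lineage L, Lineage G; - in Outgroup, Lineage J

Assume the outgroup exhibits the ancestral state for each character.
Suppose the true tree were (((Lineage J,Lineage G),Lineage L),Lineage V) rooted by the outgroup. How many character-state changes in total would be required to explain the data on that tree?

Map each character onto (((Lineage J,Lineage G),Lineage L),Lineage V) (rooted by Outgroup) and count the minimum state changes it requires (Fitch parsimony):
gular pouch: 1; dorsal spines: 2; prehensile tail: 1; caudal autotomy: 1; nectar spur: 2.
Total tree length = 7.

7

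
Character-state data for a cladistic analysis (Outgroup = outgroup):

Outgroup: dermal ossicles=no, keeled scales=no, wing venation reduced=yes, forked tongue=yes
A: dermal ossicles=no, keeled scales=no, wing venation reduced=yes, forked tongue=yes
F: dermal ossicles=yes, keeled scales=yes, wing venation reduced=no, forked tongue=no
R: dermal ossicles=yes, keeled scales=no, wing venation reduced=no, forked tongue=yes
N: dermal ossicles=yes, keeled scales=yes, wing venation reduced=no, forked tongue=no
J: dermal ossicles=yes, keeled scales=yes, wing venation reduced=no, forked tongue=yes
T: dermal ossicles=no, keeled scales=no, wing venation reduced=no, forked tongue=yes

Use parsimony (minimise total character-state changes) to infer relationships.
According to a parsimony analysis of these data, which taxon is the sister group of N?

F

Character polarity is set by the outgroup: the derived state is whichever differs from the outgroup's state, so for wing venation reduced, forked tongue the derived state is 'no', and for the remaining characters it is 'yes'.
dermal ossicles (derived state 'yes') is shared by F, J, N, and R — a synapomorphy uniting that clade.
keeled scales (derived state 'yes') is shared by F, J, and N — a synapomorphy uniting that clade.
Only F, J, N, R, and T show the derived state 'no' for wing venation reduced, supporting them as a clade.
forked tongue (derived state 'no') is shared by F and N — a synapomorphy uniting that clade.
Most parsimonious ingroup topology: (A,((((F,N),J),R),T)).
N and F form a cherry on this tree, so they are sister taxa.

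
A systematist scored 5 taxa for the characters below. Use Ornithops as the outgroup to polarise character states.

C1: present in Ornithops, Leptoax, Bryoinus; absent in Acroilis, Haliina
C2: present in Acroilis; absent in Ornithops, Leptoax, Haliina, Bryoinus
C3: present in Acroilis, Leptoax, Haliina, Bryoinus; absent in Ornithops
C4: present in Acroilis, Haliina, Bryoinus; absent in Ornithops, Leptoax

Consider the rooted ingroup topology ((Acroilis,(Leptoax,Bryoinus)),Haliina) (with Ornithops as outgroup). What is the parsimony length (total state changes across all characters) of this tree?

6

Map each character onto ((Acroilis,(Leptoax,Bryoinus)),Haliina) (rooted by Ornithops) and count the minimum state changes it requires (Fitch parsimony):
C1: 2; C2: 1; C3: 1; C4: 2.
Total tree length = 6.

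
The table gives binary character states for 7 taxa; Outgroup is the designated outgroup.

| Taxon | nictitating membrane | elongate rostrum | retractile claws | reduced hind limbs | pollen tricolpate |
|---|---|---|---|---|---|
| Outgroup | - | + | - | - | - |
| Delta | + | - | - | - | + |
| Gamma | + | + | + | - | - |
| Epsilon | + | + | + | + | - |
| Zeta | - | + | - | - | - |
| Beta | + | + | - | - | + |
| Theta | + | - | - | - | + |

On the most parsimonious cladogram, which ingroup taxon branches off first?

Zeta

Character polarity is set by the outgroup: the derived state is whichever differs from the outgroup's state, so for elongate rostrum the derived state is '-', and for the remaining characters it is '+'.
nictitating membrane (derived state '+') is shared by Beta, Delta, Epsilon, Gamma, and Theta — a synapomorphy uniting that clade.
elongate rostrum: derived state '-' in Delta and Theta only — synapomorphy for {Delta, Theta}.
Only Epsilon and Gamma show the derived state '+' for retractile claws, supporting them as a clade.
reduced hind limbs: derived state '+' in Epsilon only — an autapomorphy, so it tells us nothing about relationships among taxa.
Only Beta, Delta, and Theta show the derived state '+' for pollen tricolpate, supporting them as a clade.
Most parsimonious ingroup topology: ((((Delta,Theta),Beta),(Gamma,Epsilon)),Zeta).
Zeta is sister to the clade containing all other ingroup taxa, so it is the earliest-diverging (most basal) ingroup lineage.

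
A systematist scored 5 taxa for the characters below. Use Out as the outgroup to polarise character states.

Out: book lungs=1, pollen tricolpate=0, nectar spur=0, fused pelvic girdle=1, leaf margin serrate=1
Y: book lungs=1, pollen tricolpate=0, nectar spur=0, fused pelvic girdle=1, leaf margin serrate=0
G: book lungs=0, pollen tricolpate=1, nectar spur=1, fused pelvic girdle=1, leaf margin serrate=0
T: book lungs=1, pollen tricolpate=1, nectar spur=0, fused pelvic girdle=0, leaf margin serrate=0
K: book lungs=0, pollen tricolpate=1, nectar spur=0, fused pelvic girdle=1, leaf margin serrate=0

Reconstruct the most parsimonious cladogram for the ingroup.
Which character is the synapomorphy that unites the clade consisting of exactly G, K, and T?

pollen tricolpate

Character polarity is set by the outgroup: the derived state is whichever differs from the outgroup's state, so for book lungs, fused pelvic girdle, leaf margin serrate the derived state is '0', and for the remaining characters it is '1'.
book lungs: derived state '0' in G and K only — synapomorphy for {G, K}.
pollen tricolpate (derived state '1') is shared by G, K, and T — a synapomorphy uniting that clade.
nectar spur: derived state '1' in G only — an autapomorphy, so it tells us nothing about relationships among taxa.
fused pelvic girdle (derived state '0') is unique to T (autapomorphy; uninformative for grouping).
leaf margin serrate (derived state '0') is shared by all ingroup taxa — unites the whole ingroup.
Most parsimonious ingroup topology: (Y,((G,K),T)).
The clade {G, K, T} is supported by pollen tricolpate: its derived state '1' occurs in exactly those taxa and in no other taxon (including the outgroup).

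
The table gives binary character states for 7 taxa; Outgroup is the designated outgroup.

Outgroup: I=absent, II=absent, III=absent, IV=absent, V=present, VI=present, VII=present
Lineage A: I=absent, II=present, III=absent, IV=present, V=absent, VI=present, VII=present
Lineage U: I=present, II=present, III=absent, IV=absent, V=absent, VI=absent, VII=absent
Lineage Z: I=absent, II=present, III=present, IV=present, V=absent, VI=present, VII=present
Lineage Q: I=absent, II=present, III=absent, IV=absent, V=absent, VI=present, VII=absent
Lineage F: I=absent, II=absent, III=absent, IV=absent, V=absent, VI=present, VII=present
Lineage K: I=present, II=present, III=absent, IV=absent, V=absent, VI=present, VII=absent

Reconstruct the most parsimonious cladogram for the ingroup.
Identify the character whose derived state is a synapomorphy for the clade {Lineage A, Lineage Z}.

IV

Character polarity is set by the outgroup: the derived state is whichever differs from the outgroup's state, so for V, VI, VII the derived state is 'absent', and for the remaining characters it is 'present'.
I: derived state 'present' in Lineage K and Lineage U only — synapomorphy for {Lineage K, Lineage U}.
Only Lineage A, Lineage K, Lineage Q, Lineage U, and Lineage Z show the derived state 'present' for II, supporting them as a clade.
III (derived state 'present') is unique to Lineage Z (autapomorphy; uninformative for grouping).
IV: derived state 'present' in Lineage A and Lineage Z only — synapomorphy for {Lineage A, Lineage Z}.
V (derived state 'absent') is shared by all ingroup taxa — unites the whole ingroup.
VI: derived state 'absent' in Lineage U only — an autapomorphy, so it tells us nothing about relationships among taxa.
Only Lineage K, Lineage Q, and Lineage U show the derived state 'absent' for VII, supporting them as a clade.
Most parsimonious ingroup topology: (((Lineage A,Lineage Z),((Lineage U,Lineage K),Lineage Q)),Lineage F).
The clade {Lineage A, Lineage Z} is supported by IV: its derived state 'present' occurs in exactly those taxa and in no other taxon (including the outgroup).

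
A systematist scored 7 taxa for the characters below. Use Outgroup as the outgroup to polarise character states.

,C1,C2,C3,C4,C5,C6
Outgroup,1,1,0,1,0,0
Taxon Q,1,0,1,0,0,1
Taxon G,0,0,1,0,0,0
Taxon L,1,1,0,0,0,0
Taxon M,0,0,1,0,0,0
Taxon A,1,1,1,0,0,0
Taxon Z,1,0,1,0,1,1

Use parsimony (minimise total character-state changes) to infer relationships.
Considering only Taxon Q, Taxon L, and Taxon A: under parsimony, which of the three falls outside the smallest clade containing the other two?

Character polarity is set by the outgroup: the derived state is whichever differs from the outgroup's state, so for C1, C2, C4 the derived state is '0', and for the remaining characters it is '1'.
Only Taxon G and Taxon M show the derived state '0' for C1, supporting them as a clade.
C2 (derived state '0') is shared by Taxon G, Taxon M, Taxon Q, and Taxon Z — a synapomorphy uniting that clade.
C3 (derived state '1') is shared by Taxon A, Taxon G, Taxon M, Taxon Q, and Taxon Z — a synapomorphy uniting that clade.
All ingroup taxa share the derived state '0' for C4; it defines the ingroup but does not resolve relationships within it.
C5: derived state '1' in Taxon Z only — an autapomorphy, so it tells us nothing about relationships among taxa.
C6 (derived state '1') is shared by Taxon Q and Taxon Z — a synapomorphy uniting that clade.
Most parsimonious ingroup topology: ((((Taxon Q,Taxon Z),(Taxon G,Taxon M)),Taxon A),Taxon L).
Taxon Q and Taxon A share a more recent common ancestor with each other than either does with Taxon L, so Taxon L is the least closely related of the three.

Taxon L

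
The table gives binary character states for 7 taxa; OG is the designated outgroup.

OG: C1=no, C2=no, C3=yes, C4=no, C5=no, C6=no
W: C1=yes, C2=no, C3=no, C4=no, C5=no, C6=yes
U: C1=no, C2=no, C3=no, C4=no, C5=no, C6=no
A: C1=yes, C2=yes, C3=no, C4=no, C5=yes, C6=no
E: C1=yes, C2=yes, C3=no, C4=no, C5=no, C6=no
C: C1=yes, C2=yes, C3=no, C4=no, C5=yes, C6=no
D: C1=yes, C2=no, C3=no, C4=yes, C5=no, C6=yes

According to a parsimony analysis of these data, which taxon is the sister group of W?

D

Character polarity is set by the outgroup: the derived state is whichever differs from the outgroup's state, so for C3 the derived state is 'no', and for the remaining characters it is 'yes'.
Only A, C, D, E, and W show the derived state 'yes' for C1, supporting them as a clade.
C2 (derived state 'yes') is shared by A, C, and E — a synapomorphy uniting that clade.
All ingroup taxa share the derived state 'no' for C3; it defines the ingroup but does not resolve relationships within it.
C4 (derived state 'yes') is unique to D (autapomorphy; uninformative for grouping).
C5: derived state 'yes' in A and C only — synapomorphy for {A, C}.
Only D and W show the derived state 'yes' for C6, supporting them as a clade.
Most parsimonious ingroup topology: (((W,D),((A,C),E)),U).
W and D form a cherry on this tree, so they are sister taxa.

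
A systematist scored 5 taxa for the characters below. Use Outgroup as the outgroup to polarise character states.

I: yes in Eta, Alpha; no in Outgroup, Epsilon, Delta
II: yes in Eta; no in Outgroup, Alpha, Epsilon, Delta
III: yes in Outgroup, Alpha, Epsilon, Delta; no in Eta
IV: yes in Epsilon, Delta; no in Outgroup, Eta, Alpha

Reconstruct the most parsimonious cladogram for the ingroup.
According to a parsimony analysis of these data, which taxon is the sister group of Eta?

Alpha

Character polarity is set by the outgroup: the derived state is whichever differs from the outgroup's state, so for III the derived state is 'no', and for the remaining characters it is 'yes'.
I (derived state 'yes') is shared by Alpha and Eta — a synapomorphy uniting that clade.
II: derived state 'yes' in Eta only — an autapomorphy, so it tells us nothing about relationships among taxa.
III (derived state 'no') is unique to Eta (autapomorphy; uninformative for grouping).
IV: derived state 'yes' in Delta and Epsilon only — synapomorphy for {Delta, Epsilon}.
Most parsimonious ingroup topology: ((Eta,Alpha),(Epsilon,Delta)).
Eta and Alpha form a cherry on this tree, so they are sister taxa.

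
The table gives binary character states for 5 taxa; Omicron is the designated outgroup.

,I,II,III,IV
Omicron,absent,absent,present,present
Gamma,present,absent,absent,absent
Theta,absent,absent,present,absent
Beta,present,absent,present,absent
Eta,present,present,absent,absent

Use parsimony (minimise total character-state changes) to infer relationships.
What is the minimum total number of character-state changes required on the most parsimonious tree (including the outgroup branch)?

4

Character polarity is set by the outgroup: the derived state is whichever differs from the outgroup's state, so for III, IV the derived state is 'absent', and for the remaining characters it is 'present'.
I (derived state 'present') is shared by Beta, Eta, and Gamma — a synapomorphy uniting that clade.
II: derived state 'present' in Eta only — an autapomorphy, so it tells us nothing about relationships among taxa.
III: derived state 'absent' in Eta and Gamma only — synapomorphy for {Eta, Gamma}.
IV (derived state 'absent') is shared by all ingroup taxa — unites the whole ingroup.
Most parsimonious ingroup topology: (((Gamma,Eta),Beta),Theta).
Changes per character on this tree: I: 1; II: 1; III: 1; IV: 1.
Total = 4.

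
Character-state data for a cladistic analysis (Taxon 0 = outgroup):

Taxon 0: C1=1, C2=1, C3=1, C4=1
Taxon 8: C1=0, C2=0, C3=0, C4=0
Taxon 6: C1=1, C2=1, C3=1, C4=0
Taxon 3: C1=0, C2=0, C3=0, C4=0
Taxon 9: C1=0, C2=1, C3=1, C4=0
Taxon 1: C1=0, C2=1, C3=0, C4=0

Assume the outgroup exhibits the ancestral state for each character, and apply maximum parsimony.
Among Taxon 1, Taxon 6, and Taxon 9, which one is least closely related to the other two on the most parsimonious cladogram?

Taxon 6

The outgroup has state '1' for every character, so '0' is the derived state throughout.
C1 (derived state '0') is shared by Taxon 1, Taxon 3, Taxon 8, and Taxon 9 — a synapomorphy uniting that clade.
C2 (derived state '0') is shared by Taxon 3 and Taxon 8 — a synapomorphy uniting that clade.
C3: derived state '0' in Taxon 1, Taxon 3, and Taxon 8 only — synapomorphy for {Taxon 1, Taxon 3, Taxon 8}.
C4 (derived state '0') is shared by all ingroup taxa — unites the whole ingroup.
Most parsimonious ingroup topology: ((((Taxon 8,Taxon 3),Taxon 1),Taxon 9),Taxon 6).
Taxon 9 and Taxon 1 share a more recent common ancestor with each other than either does with Taxon 6, so Taxon 6 is the least closely related of the three.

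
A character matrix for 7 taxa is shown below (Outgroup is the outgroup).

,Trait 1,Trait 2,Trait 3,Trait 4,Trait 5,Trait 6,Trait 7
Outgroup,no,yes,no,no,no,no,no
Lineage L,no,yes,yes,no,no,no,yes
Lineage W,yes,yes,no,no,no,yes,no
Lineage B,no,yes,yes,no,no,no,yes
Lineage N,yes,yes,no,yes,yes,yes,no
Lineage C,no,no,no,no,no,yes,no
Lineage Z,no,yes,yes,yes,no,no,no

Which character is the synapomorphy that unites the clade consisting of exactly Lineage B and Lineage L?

Character polarity is set by the outgroup: the derived state is whichever differs from the outgroup's state, so for Trait 2 the derived state is 'no', and for the remaining characters it is 'yes'.
Only Lineage N and Lineage W show the derived state 'yes' for Trait 1, supporting them as a clade.
Trait 2 (derived state 'no') is unique to Lineage C (autapomorphy; uninformative for grouping).
Only Lineage B, Lineage L, and Lineage Z show the derived state 'yes' for Trait 3, supporting them as a clade.
Trait 4 (state 'yes') occurs in Lineage N and Lineage Z but conflicts with the nesting implied by the other characters — most parsimoniously interpreted as homoplasy.
Trait 5 (derived state 'yes') is unique to Lineage N (autapomorphy; uninformative for grouping).
Only Lineage C, Lineage N, and Lineage W show the derived state 'yes' for Trait 6, supporting them as a clade.
Only Lineage B and Lineage L show the derived state 'yes' for Trait 7, supporting them as a clade.
Most parsimonious ingroup topology: (((Lineage L,Lineage B),Lineage Z),((Lineage W,Lineage N),Lineage C)).
The clade {Lineage B, Lineage L} is supported by Trait 7: its derived state 'yes' occurs in exactly those taxa and in no other taxon (including the outgroup).

Trait 7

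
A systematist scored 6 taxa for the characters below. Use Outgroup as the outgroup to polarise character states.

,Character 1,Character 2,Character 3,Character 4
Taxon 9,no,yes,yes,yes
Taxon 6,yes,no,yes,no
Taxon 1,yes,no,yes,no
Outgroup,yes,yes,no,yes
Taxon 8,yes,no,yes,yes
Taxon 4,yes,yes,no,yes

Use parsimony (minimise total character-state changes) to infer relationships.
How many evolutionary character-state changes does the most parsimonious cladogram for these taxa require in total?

4

Character polarity is set by the outgroup: the derived state is whichever differs from the outgroup's state, so for Character 1, Character 2, Character 4 the derived state is 'no', and for the remaining characters it is 'yes'.
Character 1: derived state 'no' in Taxon 9 only — an autapomorphy, so it tells us nothing about relationships among taxa.
Character 2: derived state 'no' in Taxon 1, Taxon 6, and Taxon 8 only — synapomorphy for {Taxon 1, Taxon 6, Taxon 8}.
Character 3: derived state 'yes' in Taxon 1, Taxon 6, Taxon 8, and Taxon 9 only — synapomorphy for {Taxon 1, Taxon 6, Taxon 8, Taxon 9}.
Character 4 (derived state 'no') is shared by Taxon 1 and Taxon 6 — a synapomorphy uniting that clade.
Most parsimonious ingroup topology: (Taxon 4,(((Taxon 6,Taxon 1),Taxon 8),Taxon 9)).
Changes per character on this tree: Character 1: 1; Character 2: 1; Character 3: 1; Character 4: 1.
Total = 4.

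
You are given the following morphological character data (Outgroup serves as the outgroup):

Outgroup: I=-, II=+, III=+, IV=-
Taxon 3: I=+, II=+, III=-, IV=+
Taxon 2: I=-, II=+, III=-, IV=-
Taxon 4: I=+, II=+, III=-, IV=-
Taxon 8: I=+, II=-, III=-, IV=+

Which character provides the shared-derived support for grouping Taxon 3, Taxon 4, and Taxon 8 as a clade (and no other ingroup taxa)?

Character polarity is set by the outgroup: the derived state is whichever differs from the outgroup's state, so for II, III the derived state is '-', and for the remaining characters it is '+'.
Only Taxon 3, Taxon 4, and Taxon 8 show the derived state '+' for I, supporting them as a clade.
II (derived state '-') is unique to Taxon 8 (autapomorphy; uninformative for grouping).
III (derived state '-') is shared by all ingroup taxa — unites the whole ingroup.
IV: derived state '+' in Taxon 3 and Taxon 8 only — synapomorphy for {Taxon 3, Taxon 8}.
Most parsimonious ingroup topology: (((Taxon 3,Taxon 8),Taxon 4),Taxon 2).
The clade {Taxon 3, Taxon 4, Taxon 8} is supported by I: its derived state '+' occurs in exactly those taxa and in no other taxon (including the outgroup).

I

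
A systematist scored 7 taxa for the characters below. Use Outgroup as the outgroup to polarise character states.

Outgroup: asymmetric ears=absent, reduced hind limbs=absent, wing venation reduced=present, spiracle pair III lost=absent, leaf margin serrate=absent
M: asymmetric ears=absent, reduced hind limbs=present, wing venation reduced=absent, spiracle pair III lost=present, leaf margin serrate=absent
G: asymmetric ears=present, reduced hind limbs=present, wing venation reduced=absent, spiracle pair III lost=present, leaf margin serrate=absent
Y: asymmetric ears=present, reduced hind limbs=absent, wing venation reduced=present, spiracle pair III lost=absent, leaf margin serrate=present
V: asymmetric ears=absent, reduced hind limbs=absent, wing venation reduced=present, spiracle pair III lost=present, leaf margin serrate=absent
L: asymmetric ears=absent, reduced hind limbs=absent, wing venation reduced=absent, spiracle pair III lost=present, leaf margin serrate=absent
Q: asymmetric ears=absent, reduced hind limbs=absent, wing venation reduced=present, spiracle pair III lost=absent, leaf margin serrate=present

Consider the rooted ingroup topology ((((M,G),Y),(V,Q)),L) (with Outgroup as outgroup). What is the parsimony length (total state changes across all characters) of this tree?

10

Map each character onto ((((M,G),Y),(V,Q)),L) (rooted by Outgroup) and count the minimum state changes it requires (Fitch parsimony):
asymmetric ears: 2; reduced hind limbs: 1; wing venation reduced: 2; spiracle pair III lost: 3; leaf margin serrate: 2.
Total tree length = 10.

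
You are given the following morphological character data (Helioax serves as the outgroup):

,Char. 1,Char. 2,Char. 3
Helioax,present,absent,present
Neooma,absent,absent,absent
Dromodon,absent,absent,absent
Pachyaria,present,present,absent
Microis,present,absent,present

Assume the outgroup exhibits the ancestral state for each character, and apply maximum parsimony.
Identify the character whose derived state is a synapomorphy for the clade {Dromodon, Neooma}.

Character polarity is set by the outgroup: the derived state is whichever differs from the outgroup's state, so for Char. 1, Char. 3 the derived state is 'absent', and for the remaining characters it is 'present'.
Char. 1: derived state 'absent' in Dromodon and Neooma only — synapomorphy for {Dromodon, Neooma}.
Char. 2 (derived state 'present') is unique to Pachyaria (autapomorphy; uninformative for grouping).
Char. 3 (derived state 'absent') is shared by Dromodon, Neooma, and Pachyaria — a synapomorphy uniting that clade.
Most parsimonious ingroup topology: (((Neooma,Dromodon),Pachyaria),Microis).
The clade {Dromodon, Neooma} is supported by Char. 1: its derived state 'absent' occurs in exactly those taxa and in no other taxon (including the outgroup).

Char. 1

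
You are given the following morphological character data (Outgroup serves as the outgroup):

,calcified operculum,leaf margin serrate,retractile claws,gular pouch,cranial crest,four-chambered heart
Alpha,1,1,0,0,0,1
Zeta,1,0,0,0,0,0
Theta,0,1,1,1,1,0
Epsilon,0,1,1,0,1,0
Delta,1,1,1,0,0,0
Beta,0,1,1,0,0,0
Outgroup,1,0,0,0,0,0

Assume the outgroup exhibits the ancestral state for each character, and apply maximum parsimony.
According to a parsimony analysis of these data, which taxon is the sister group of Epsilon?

Character polarity is set by the outgroup: the derived state is whichever differs from the outgroup's state, so for calcified operculum the derived state is '0', and for the remaining characters it is '1'.
Only Beta, Epsilon, and Theta show the derived state '0' for calcified operculum, supporting them as a clade.
leaf margin serrate: derived state '1' in Alpha, Beta, Delta, Epsilon, and Theta only — synapomorphy for {Alpha, Beta, Delta, Epsilon, Theta}.
Only Beta, Delta, Epsilon, and Theta show the derived state '1' for retractile claws, supporting them as a clade.
gular pouch: derived state '1' in Theta only — an autapomorphy, so it tells us nothing about relationships among taxa.
Only Epsilon and Theta show the derived state '1' for cranial crest, supporting them as a clade.
four-chambered heart: derived state '1' in Alpha only — an autapomorphy, so it tells us nothing about relationships among taxa.
Most parsimonious ingroup topology: ((Alpha,(((Epsilon,Theta),Beta),Delta)),Zeta).
Epsilon and Theta form a cherry on this tree, so they are sister taxa.

Theta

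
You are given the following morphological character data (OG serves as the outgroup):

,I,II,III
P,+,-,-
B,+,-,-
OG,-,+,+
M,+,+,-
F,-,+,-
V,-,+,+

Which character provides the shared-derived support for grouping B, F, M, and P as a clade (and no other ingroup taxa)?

III

Character polarity is set by the outgroup: the derived state is whichever differs from the outgroup's state, so for II, III the derived state is '-', and for the remaining characters it is '+'.
I: derived state '+' in B, M, and P only — synapomorphy for {B, M, P}.
II: derived state '-' in B and P only — synapomorphy for {B, P}.
III: derived state '-' in B, F, M, and P only — synapomorphy for {B, F, M, P}.
Most parsimonious ingroup topology: (((M,(P,B)),F),V).
The clade {B, F, M, P} is supported by III: its derived state '-' occurs in exactly those taxa and in no other taxon (including the outgroup).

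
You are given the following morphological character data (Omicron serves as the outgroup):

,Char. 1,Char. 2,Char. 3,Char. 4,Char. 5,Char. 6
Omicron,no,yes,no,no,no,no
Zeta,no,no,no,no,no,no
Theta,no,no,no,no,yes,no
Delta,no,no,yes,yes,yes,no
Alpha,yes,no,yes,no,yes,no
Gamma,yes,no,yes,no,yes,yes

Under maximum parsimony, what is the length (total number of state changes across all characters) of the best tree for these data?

Character polarity is set by the outgroup: the derived state is whichever differs from the outgroup's state, so for Char. 2 the derived state is 'no', and for the remaining characters it is 'yes'.
Char. 1: derived state 'yes' in Alpha and Gamma only — synapomorphy for {Alpha, Gamma}.
Char. 2 (derived state 'no') is shared by all ingroup taxa — unites the whole ingroup.
Char. 3 (derived state 'yes') is shared by Alpha, Delta, and Gamma — a synapomorphy uniting that clade.
Char. 4 (derived state 'yes') is unique to Delta (autapomorphy; uninformative for grouping).
Only Alpha, Delta, Gamma, and Theta show the derived state 'yes' for Char. 5, supporting them as a clade.
Char. 6: derived state 'yes' in Gamma only — an autapomorphy, so it tells us nothing about relationships among taxa.
Most parsimonious ingroup topology: (Zeta,(Theta,(Delta,(Alpha,Gamma)))).
Changes per character on this tree: Char. 1: 1; Char. 2: 1; Char. 3: 1; Char. 4: 1; Char. 5: 1; Char. 6: 1.
Total = 6.

6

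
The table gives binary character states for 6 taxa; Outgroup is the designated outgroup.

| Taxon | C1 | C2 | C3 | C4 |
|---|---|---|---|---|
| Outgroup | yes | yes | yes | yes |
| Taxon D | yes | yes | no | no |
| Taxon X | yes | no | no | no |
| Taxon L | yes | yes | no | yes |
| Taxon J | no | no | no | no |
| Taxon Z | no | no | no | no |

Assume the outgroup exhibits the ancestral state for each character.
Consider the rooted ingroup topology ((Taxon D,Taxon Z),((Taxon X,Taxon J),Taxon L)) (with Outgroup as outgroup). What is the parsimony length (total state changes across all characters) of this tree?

7

Map each character onto ((Taxon D,Taxon Z),((Taxon X,Taxon J),Taxon L)) (rooted by Outgroup) and count the minimum state changes it requires (Fitch parsimony):
C1: 2; C2: 2; C3: 1; C4: 2.
Total tree length = 7.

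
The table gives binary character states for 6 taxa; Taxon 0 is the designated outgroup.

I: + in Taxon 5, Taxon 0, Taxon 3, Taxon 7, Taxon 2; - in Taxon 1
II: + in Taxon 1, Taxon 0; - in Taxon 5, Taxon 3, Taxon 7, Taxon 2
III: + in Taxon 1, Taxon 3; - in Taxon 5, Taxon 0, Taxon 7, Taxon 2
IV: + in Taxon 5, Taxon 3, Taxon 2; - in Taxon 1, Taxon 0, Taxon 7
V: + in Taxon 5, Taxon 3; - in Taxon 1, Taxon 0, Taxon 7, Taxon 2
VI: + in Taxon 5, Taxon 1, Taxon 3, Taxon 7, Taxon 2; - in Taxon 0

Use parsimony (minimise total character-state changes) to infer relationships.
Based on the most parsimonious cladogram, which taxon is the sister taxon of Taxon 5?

Taxon 3

Character polarity is set by the outgroup: the derived state is whichever differs from the outgroup's state, so for I, II the derived state is '-', and for the remaining characters it is '+'.
I (derived state '-') is unique to Taxon 1 (autapomorphy; uninformative for grouping).
Only Taxon 2, Taxon 3, Taxon 5, and Taxon 7 show the derived state '-' for II, supporting them as a clade.
III groups Taxon 1 and Taxon 3, which is incompatible with the clades supported by the remaining characters; treating it as convergent (homoplasy) costs fewer steps than any alternative tree.
IV: derived state '+' in Taxon 2, Taxon 3, and Taxon 5 only — synapomorphy for {Taxon 2, Taxon 3, Taxon 5}.
V: derived state '+' in Taxon 3 and Taxon 5 only — synapomorphy for {Taxon 3, Taxon 5}.
VI (derived state '+') is shared by all ingroup taxa — unites the whole ingroup.
Most parsimonious ingroup topology: (((Taxon 2,(Taxon 3,Taxon 5)),Taxon 7),Taxon 1).
Taxon 5 and Taxon 3 form a cherry on this tree, so they are sister taxa.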